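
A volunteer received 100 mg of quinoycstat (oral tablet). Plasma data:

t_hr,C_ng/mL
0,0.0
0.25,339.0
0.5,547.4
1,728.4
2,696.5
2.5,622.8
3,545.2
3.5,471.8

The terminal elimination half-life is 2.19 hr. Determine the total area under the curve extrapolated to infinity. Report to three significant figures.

AUC = 3550 ng/mL·hr

Trapezoidal AUC_0→3.5:
  [0→0.25]: (0.0+339.0)/2 × 0.25 = 42.375
  [0.25→0.5]: (339.0+547.4)/2 × 0.25 = 110.8
  [0.5→1]: (547.4+728.4)/2 × 0.5 = 318.95
  [1→2]: (728.4+696.5)/2 × 1 = 712.45
  [2→2.5]: (696.5+622.8)/2 × 0.5 = 329.825
  [2.5→3]: (622.8+545.2)/2 × 0.5 = 292.0
  [3→3.5]: (545.2+471.8)/2 × 0.5 = 254.25
  Sum = 2060.65 ng/mL·hr
k_e = ln2 / t½ = 0.693147 / 2.19 = 0.3165 hr^-1
Extrapolated tail: C_last / k_e = 471.8 / 0.3165 = 1490.679
AUC_0→∞ = 2060.65 + 1490.679 = 3551.329 ng/mL·hr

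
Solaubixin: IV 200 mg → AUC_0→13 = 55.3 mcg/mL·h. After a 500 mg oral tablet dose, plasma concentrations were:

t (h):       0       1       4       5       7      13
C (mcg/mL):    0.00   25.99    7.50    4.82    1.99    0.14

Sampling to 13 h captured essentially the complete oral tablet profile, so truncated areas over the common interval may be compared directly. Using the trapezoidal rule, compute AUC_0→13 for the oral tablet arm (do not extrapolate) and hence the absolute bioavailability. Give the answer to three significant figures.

Trapezoidal AUC_0→13 (oral tablet):
  [0→1]: (0.00+25.99)/2 × 1 = 12.995
  [1→4]: (25.99+7.50)/2 × 3 = 50.235
  [4→5]: (7.50+4.82)/2 × 1 = 6.16
  [5→7]: (4.82+1.99)/2 × 2 = 6.81
  [7→13]: (1.99+0.14)/2 × 6 = 6.39
  Sum = 82.59 mcg/mL·h
F = (AUC_ev/D_ev)/(AUC_iv/D_iv) = (82.59/500)/(55.3/200) = 0.16518/0.2765 = 0.5974

F = 0.597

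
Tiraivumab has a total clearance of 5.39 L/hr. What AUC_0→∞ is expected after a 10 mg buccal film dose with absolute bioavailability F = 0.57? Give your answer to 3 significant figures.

AUC = 1.06 mg/L·hr

AUC_0→∞ = F × Dose / CL
        = 0.57 × 10 / 5.39 = 1.05751 mg/L·hr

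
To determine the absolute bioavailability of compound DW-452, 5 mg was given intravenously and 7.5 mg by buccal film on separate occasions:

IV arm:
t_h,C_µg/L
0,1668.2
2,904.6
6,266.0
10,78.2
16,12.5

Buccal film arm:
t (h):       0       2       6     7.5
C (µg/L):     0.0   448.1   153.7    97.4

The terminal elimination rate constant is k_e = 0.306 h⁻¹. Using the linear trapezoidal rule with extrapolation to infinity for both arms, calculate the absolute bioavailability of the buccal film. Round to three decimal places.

F = 0.243

Trapezoidal AUC_0→16 (IV):
  [0→2]: (1668.2+904.6)/2 × 2 = 2572.8
  [2→6]: (904.6+266.0)/2 × 4 = 2341.2
  [6→10]: (266.0+78.2)/2 × 4 = 688.4
  [10→16]: (78.2+12.5)/2 × 6 = 272.1
  Sum = 5874.5 µg/L·h
IV tail: 12.5/0.306 = 40.850; AUC_iv,0→∞ = 5874.5 + 40.850 = 5915.35 µg/L·h
Trapezoidal AUC_0→7.5 (buccal film):
  [0→2]: (0.0+448.1)/2 × 2 = 448.1
  [2→6]: (448.1+153.7)/2 × 4 = 1203.6
  [6→7.5]: (153.7+97.4)/2 × 1.5 = 188.325
  Sum = 1840.025 µg/L·h
buccal film tail: 97.4/0.306 = 318.301; AUC_ev,0→∞ = 1840.025 + 318.301 = 2158.326 µg/L·h
F = (AUC_ev/D_ev)/(AUC_iv/D_iv) = (2158.326/7.5)/(5915.35/5) = 287.7768/1183.07 = 0.2432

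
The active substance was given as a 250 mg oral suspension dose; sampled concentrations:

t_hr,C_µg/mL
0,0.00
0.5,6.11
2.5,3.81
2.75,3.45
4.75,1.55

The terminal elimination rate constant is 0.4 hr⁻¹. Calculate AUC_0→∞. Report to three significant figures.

AUC = 21.2 µg/mL·hr

Trapezoidal AUC_0→4.75:
  [0→0.5]: (0.00+6.11)/2 × 0.5 = 1.5275
  [0.5→2.5]: (6.11+3.81)/2 × 2 = 9.92
  [2.5→2.75]: (3.81+3.45)/2 × 0.25 = 0.9075
  [2.75→4.75]: (3.45+1.55)/2 × 2 = 5.0
  Sum = 17.355 µg/mL·hr
Extrapolated tail: C_last / k_e = 1.55 / 0.4 = 3.875
AUC_0→∞ = 17.355 + 3.875 = 21.23 µg/mL·hr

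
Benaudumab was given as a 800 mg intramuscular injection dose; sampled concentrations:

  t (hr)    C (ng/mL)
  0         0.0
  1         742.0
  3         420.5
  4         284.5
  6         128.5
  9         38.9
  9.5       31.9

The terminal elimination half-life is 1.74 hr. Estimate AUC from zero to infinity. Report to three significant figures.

AUC = 2650 ng/mL·hr

Trapezoidal AUC_0→9.5:
  [0→1]: (0.0+742.0)/2 × 1 = 371.0
  [1→3]: (742.0+420.5)/2 × 2 = 1162.5
  [3→4]: (420.5+284.5)/2 × 1 = 352.5
  [4→6]: (284.5+128.5)/2 × 2 = 413.0
  [6→9]: (128.5+38.9)/2 × 3 = 251.1
  [9→9.5]: (38.9+31.9)/2 × 0.5 = 17.7
  Sum = 2567.8 ng/mL·hr
k_e = ln2 / t½ = 0.693147 / 1.74 = 0.3984 hr^-1
Extrapolated tail: C_last / k_e = 31.9 / 0.3984 = 80.070
AUC_0→∞ = 2567.8 + 80.070 = 2647.87 ng/mL·hr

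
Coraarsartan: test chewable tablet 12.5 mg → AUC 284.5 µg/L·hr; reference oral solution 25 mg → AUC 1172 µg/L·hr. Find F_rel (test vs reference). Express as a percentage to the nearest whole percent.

F_rel = (AUC_test/D_test) / (AUC_ref/D_ref)
      = (284.5/12.5) / (1172/25)
      = 22.76 / 46.88 = 0.4855 = 48.55%

F_rel = 49%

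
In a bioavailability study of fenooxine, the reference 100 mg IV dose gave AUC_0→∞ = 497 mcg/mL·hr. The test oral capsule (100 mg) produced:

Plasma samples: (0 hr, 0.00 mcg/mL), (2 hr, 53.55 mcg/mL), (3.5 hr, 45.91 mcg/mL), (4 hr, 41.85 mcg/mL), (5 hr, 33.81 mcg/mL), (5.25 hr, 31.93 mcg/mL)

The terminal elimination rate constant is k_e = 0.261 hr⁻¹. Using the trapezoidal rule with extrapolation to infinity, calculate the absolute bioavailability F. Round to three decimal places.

Trapezoidal AUC_0→5.25 (oral capsule):
  [0→2]: (0.00+53.55)/2 × 2 = 53.55
  [2→3.5]: (53.55+45.91)/2 × 1.5 = 74.595
  [3.5→4]: (45.91+41.85)/2 × 0.5 = 21.94
  [4→5]: (41.85+33.81)/2 × 1 = 37.83
  [5→5.25]: (33.81+31.93)/2 × 0.25 = 8.2175
  Sum = 196.1325 mcg/mL·hr
Tail: C_last/k_e = 31.93/0.261 = 122.337
AUC_0→∞ (oral capsule) = 196.1325 + 122.337 = 318.4695 mcg/mL·hr
F = (AUC_ev/D_ev)/(AUC_iv/D_iv) = (318.4695/100)/(497/100) = 3.184695/4.97 = 0.6408

F = 0.641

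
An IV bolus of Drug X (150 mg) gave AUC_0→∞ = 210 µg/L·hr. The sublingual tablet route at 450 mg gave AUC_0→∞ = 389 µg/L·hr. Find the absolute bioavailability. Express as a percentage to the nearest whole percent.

F = (AUC_ev / D_ev) / (AUC_iv / D_iv)
  = (389/450) / (210/150)
  = 0.864444 / 1.4 = 0.6175
  = 61.75%

F = 62%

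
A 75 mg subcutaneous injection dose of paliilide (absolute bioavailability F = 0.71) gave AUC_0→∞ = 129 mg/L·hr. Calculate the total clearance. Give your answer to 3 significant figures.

CL = 0.413 L/hr

CL = F × Dose / AUC_0→∞
   = 0.71 × 75 / 129 = 0.412791 L/hr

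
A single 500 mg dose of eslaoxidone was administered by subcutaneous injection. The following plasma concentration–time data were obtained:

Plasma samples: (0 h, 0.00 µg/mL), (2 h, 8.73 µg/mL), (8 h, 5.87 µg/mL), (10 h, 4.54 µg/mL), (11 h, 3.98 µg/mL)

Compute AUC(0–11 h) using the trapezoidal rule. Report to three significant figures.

Trapezoidal AUC_0→11:
  [0→2]: (0.00+8.73)/2 × 2 = 8.73
  [2→8]: (8.73+5.87)/2 × 6 = 43.8
  [8→10]: (5.87+4.54)/2 × 2 = 10.41
  [10→11]: (4.54+3.98)/2 × 1 = 4.26
  Sum = 67.2 µg/mL·h

AUC = 67.2 µg/mL·h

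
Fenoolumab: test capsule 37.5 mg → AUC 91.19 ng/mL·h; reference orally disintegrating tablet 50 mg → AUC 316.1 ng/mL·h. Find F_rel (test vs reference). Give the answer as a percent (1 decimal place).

F_rel = (AUC_test/D_test) / (AUC_ref/D_ref)
      = (91.19/37.5) / (316.1/50)
      = 2.43173 / 6.322 = 0.3846 = 38.46%

F_rel = 38.5%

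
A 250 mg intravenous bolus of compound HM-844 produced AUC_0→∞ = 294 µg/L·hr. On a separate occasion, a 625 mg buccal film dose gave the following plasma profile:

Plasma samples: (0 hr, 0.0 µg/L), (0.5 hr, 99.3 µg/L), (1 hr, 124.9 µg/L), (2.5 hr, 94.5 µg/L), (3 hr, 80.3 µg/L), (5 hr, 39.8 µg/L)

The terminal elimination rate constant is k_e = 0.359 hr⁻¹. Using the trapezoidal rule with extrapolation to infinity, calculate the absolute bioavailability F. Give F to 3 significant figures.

Trapezoidal AUC_0→5 (buccal film):
  [0→0.5]: (0.0+99.3)/2 × 0.5 = 24.825
  [0.5→1]: (99.3+124.9)/2 × 0.5 = 56.05
  [1→2.5]: (124.9+94.5)/2 × 1.5 = 164.55
  [2.5→3]: (94.5+80.3)/2 × 0.5 = 43.7
  [3→5]: (80.3+39.8)/2 × 2 = 120.1
  Sum = 409.225 µg/L·hr
Tail: C_last/k_e = 39.8/0.359 = 110.864
AUC_0→∞ (buccal film) = 409.225 + 110.864 = 520.089 µg/L·hr
F = (AUC_ev/D_ev)/(AUC_iv/D_iv) = (520.089/625)/(294/250) = 0.8321424/1.176 = 0.7076

F = 0.708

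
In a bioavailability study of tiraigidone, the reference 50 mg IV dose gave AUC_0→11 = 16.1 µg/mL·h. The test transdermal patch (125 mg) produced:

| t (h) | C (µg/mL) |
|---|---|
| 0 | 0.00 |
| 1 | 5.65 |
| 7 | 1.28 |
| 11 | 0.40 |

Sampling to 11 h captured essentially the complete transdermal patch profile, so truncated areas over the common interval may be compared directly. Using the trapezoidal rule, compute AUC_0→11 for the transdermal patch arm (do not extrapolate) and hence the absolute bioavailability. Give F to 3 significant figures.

F = 0.670

Trapezoidal AUC_0→11 (transdermal patch):
  [0→1]: (0.00+5.65)/2 × 1 = 2.825
  [1→7]: (5.65+1.28)/2 × 6 = 20.79
  [7→11]: (1.28+0.40)/2 × 4 = 3.36
  Sum = 26.975 µg/mL·h
F = (AUC_ev/D_ev)/(AUC_iv/D_iv) = (26.975/125)/(16.1/50) = 0.2158/0.322 = 0.6702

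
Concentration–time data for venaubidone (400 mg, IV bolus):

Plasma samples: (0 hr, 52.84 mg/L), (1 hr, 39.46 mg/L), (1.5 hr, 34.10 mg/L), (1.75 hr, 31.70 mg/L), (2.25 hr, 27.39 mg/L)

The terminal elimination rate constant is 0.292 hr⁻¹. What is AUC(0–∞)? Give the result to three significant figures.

AUC = 181 mg/L·hr

Trapezoidal AUC_0→2.25:
  [0→1]: (52.84+39.46)/2 × 1 = 46.15
  [1→1.5]: (39.46+34.10)/2 × 0.5 = 18.39
  [1.5→1.75]: (34.10+31.70)/2 × 0.25 = 8.225
  [1.75→2.25]: (31.70+27.39)/2 × 0.5 = 14.7725
  Sum = 87.5375 mg/L·hr
Extrapolated tail: C_last / k_e = 27.39 / 0.292 = 93.801
AUC_0→∞ = 87.5375 + 93.801 = 181.3385 mg/L·hr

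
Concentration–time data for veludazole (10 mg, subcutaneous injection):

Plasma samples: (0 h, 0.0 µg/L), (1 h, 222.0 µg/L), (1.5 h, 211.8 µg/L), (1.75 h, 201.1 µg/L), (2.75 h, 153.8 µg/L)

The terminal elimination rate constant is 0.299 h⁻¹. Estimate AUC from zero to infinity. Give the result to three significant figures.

AUC = 963 µg/L·h

Trapezoidal AUC_0→2.75:
  [0→1]: (0.0+222.0)/2 × 1 = 111.0
  [1→1.5]: (222.0+211.8)/2 × 0.5 = 108.45
  [1.5→1.75]: (211.8+201.1)/2 × 0.25 = 51.6125
  [1.75→2.75]: (201.1+153.8)/2 × 1 = 177.45
  Sum = 448.5125 µg/L·h
Extrapolated tail: C_last / k_e = 153.8 / 0.299 = 514.381
AUC_0→∞ = 448.5125 + 514.381 = 962.8935 µg/L·h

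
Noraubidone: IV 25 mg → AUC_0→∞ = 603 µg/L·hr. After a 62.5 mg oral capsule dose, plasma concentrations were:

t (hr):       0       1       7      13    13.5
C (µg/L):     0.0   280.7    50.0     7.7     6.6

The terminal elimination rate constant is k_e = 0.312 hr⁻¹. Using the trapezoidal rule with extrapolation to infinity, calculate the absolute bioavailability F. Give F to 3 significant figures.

F = 0.882

Trapezoidal AUC_0→13.5 (oral capsule):
  [0→1]: (0.0+280.7)/2 × 1 = 140.35
  [1→7]: (280.7+50.0)/2 × 6 = 992.1
  [7→13]: (50.0+7.7)/2 × 6 = 173.1
  [13→13.5]: (7.7+6.6)/2 × 0.5 = 3.575
  Sum = 1309.125 µg/L·hr
Tail: C_last/k_e = 6.6/0.312 = 21.154
AUC_0→∞ (oral capsule) = 1309.125 + 21.154 = 1330.279 µg/L·hr
F = (AUC_ev/D_ev)/(AUC_iv/D_iv) = (1330.279/62.5)/(603/25) = 21.284464/24.12 = 0.8824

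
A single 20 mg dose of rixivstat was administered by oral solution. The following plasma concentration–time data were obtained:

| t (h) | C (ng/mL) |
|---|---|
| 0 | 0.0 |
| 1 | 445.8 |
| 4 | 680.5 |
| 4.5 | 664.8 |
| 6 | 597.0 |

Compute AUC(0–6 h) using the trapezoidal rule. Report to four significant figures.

Trapezoidal AUC_0→6:
  [0→1]: (0.0+445.8)/2 × 1 = 222.9
  [1→4]: (445.8+680.5)/2 × 3 = 1689.45
  [4→4.5]: (680.5+664.8)/2 × 0.5 = 336.325
  [4.5→6]: (664.8+597.0)/2 × 1.5 = 946.35
  Sum = 3195.025 ng/mL·h

AUC = 3195 ng/mL·h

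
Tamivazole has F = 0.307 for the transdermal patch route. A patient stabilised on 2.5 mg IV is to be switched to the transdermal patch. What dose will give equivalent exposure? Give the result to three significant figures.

D_transdermal = 8.14 mg

For equal systemic exposure: F × D_ev = D_iv
D_ev = D_iv / F = 2.5 / 0.307 = 8.14332 mg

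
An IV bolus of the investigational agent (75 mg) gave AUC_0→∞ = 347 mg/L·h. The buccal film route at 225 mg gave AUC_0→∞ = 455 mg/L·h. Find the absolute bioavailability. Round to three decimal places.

F = 0.437

F = (AUC_ev / D_ev) / (AUC_iv / D_iv)
  = (455/225) / (347/75)
  = 2.02222 / 4.62667 = 0.4371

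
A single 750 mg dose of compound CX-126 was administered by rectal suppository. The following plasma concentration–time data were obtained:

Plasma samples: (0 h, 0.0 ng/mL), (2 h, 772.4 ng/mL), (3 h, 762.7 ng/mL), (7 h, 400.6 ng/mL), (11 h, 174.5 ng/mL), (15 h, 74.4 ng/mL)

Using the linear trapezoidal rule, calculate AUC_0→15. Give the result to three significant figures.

AUC = 5510 ng/mL·h

Trapezoidal AUC_0→15:
  [0→2]: (0.0+772.4)/2 × 2 = 772.4
  [2→3]: (772.4+762.7)/2 × 1 = 767.55
  [3→7]: (762.7+400.6)/2 × 4 = 2326.6
  [7→11]: (400.6+174.5)/2 × 4 = 1150.2
  [11→15]: (174.5+74.4)/2 × 4 = 497.8
  Sum = 5514.55 ng/mL·h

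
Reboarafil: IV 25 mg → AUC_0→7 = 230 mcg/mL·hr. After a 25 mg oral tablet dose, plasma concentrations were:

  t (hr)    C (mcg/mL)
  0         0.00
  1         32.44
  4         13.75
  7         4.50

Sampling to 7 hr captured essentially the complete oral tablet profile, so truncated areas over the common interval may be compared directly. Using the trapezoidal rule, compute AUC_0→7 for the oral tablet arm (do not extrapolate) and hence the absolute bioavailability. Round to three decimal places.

F = 0.491

Trapezoidal AUC_0→7 (oral tablet):
  [0→1]: (0.00+32.44)/2 × 1 = 16.22
  [1→4]: (32.44+13.75)/2 × 3 = 69.285
  [4→7]: (13.75+4.50)/2 × 3 = 27.375
  Sum = 112.88 mcg/mL·hr
F = (AUC_ev/D_ev)/(AUC_iv/D_iv) = (112.88/25)/(230/25) = 4.5152/9.2 = 0.4908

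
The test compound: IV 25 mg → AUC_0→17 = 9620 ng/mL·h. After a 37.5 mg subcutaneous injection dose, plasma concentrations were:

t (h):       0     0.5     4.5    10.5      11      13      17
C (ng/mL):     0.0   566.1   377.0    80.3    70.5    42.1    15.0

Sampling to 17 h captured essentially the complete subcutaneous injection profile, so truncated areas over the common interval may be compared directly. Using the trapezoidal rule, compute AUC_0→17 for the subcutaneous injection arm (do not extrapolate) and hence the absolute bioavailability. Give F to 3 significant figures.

F = 0.254

Trapezoidal AUC_0→17 (subcutaneous injection):
  [0→0.5]: (0.0+566.1)/2 × 0.5 = 141.525
  [0.5→4.5]: (566.1+377.0)/2 × 4 = 1886.2
  [4.5→10.5]: (377.0+80.3)/2 × 6 = 1371.9
  [10.5→11]: (80.3+70.5)/2 × 0.5 = 37.7
  [11→13]: (70.5+42.1)/2 × 2 = 112.6
  [13→17]: (42.1+15.0)/2 × 4 = 114.2
  Sum = 3664.125 ng/mL·h
F = (AUC_ev/D_ev)/(AUC_iv/D_iv) = (3664.125/37.5)/(9620/25) = 97.71/384.8 = 0.2539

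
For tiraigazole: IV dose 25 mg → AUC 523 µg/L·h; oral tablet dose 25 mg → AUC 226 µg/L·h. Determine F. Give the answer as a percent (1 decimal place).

F = 43.2%

F = (AUC_ev / D_ev) / (AUC_iv / D_iv)
  = (226/25) / (523/25)
  = 9.04 / 20.92 = 0.4321
  = 43.21%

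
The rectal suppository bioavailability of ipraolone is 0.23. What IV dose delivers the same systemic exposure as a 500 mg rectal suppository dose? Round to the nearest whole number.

D_iv = 115 mg

Systemic exposure from an extravascular dose = F × D_ev, so the equivalent IV dose is F × D_ev.
D_iv = F × D_ev = 0.23 × 500 = 115 mg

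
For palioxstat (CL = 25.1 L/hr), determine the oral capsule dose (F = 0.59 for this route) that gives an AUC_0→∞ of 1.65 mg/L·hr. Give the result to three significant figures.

Dose = CL × AUC_0→∞ / F
     = 25.1 × 1.65 / 0.59 = 70.1949 mg

Dose = 70.2 mg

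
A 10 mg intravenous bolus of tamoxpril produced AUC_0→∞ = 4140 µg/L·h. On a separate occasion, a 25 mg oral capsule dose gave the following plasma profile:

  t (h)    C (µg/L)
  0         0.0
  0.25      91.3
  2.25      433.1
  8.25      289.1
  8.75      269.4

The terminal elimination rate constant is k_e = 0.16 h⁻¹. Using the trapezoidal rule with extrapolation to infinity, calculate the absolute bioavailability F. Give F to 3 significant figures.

Trapezoidal AUC_0→8.75 (oral capsule):
  [0→0.25]: (0.0+91.3)/2 × 0.25 = 11.4125
  [0.25→2.25]: (91.3+433.1)/2 × 2 = 524.4
  [2.25→8.25]: (433.1+289.1)/2 × 6 = 2166.6
  [8.25→8.75]: (289.1+269.4)/2 × 0.5 = 139.625
  Sum = 2842.0375 µg/L·h
Tail: C_last/k_e = 269.4/0.16 = 1683.750
AUC_0→∞ (oral capsule) = 2842.0375 + 1683.750 = 4525.7875 µg/L·h
F = (AUC_ev/D_ev)/(AUC_iv/D_iv) = (4525.7875/25)/(4140/10) = 181.0315/414 = 0.4373

F = 0.437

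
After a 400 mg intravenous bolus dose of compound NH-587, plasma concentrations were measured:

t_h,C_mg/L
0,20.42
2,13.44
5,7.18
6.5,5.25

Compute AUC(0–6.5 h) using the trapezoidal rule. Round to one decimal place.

Trapezoidal AUC_0→6.5:
  [0→2]: (20.42+13.44)/2 × 2 = 33.86
  [2→5]: (13.44+7.18)/2 × 3 = 30.93
  [5→6.5]: (7.18+5.25)/2 × 1.5 = 9.3225
  Sum = 74.1125 mg/L·h

AUC = 74.1 mg/L·h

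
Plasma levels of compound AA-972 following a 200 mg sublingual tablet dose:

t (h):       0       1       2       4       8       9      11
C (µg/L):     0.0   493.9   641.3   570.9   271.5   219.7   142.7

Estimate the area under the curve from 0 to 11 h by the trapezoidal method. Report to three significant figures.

AUC = 4320 µg/L·h

Trapezoidal AUC_0→11:
  [0→1]: (0.0+493.9)/2 × 1 = 246.95
  [1→2]: (493.9+641.3)/2 × 1 = 567.6
  [2→4]: (641.3+570.9)/2 × 2 = 1212.2
  [4→8]: (570.9+271.5)/2 × 4 = 1684.8
  [8→9]: (271.5+219.7)/2 × 1 = 245.6
  [9→11]: (219.7+142.7)/2 × 2 = 362.4
  Sum = 4319.55 µg/L·h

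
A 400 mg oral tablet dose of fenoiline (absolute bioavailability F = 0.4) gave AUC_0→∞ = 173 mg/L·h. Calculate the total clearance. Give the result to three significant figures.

CL = 0.925 L/h

CL = F × Dose / AUC_0→∞
   = 0.4 × 400 / 173 = 0.924855 L/h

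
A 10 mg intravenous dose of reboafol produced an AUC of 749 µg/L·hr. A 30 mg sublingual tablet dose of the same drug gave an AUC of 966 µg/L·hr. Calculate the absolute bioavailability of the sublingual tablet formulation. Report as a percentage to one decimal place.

F = (AUC_ev / D_ev) / (AUC_iv / D_iv)
  = (966/30) / (749/10)
  = 32.2 / 74.9 = 0.4299
  = 42.99%

F = 43.0%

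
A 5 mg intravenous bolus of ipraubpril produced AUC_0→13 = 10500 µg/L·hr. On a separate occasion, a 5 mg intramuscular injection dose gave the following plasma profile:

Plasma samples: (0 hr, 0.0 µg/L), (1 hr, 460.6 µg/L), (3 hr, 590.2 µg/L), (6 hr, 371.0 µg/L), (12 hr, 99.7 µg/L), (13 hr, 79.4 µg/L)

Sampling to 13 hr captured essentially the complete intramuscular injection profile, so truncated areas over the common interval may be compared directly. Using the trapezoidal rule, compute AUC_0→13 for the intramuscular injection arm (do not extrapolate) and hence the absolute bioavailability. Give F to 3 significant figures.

Trapezoidal AUC_0→13 (intramuscular injection):
  [0→1]: (0.0+460.6)/2 × 1 = 230.3
  [1→3]: (460.6+590.2)/2 × 2 = 1050.8
  [3→6]: (590.2+371.0)/2 × 3 = 1441.8
  [6→12]: (371.0+99.7)/2 × 6 = 1412.1
  [12→13]: (99.7+79.4)/2 × 1 = 89.55
  Sum = 4224.55 µg/L·hr
F = (AUC_ev/D_ev)/(AUC_iv/D_iv) = (4224.55/5)/(10500/5) = 844.91/2100 = 0.4023

F = 0.402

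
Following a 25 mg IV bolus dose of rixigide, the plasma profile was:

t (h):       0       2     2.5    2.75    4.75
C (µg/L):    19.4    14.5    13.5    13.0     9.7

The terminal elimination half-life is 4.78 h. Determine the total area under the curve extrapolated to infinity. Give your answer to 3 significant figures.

AUC = 134 µg/L·h

Trapezoidal AUC_0→4.75:
  [0→2]: (19.4+14.5)/2 × 2 = 33.9
  [2→2.5]: (14.5+13.5)/2 × 0.5 = 7.0
  [2.5→2.75]: (13.5+13.0)/2 × 0.25 = 3.3125
  [2.75→4.75]: (13.0+9.7)/2 × 2 = 22.7
  Sum = 66.9125 µg/L·h
k_e = ln2 / t½ = 0.693147 / 4.78 = 0.1450 h^-1
Extrapolated tail: C_last / k_e = 9.7 / 0.145 = 66.897
AUC_0→∞ = 66.9125 + 66.897 = 133.8095 µg/L·h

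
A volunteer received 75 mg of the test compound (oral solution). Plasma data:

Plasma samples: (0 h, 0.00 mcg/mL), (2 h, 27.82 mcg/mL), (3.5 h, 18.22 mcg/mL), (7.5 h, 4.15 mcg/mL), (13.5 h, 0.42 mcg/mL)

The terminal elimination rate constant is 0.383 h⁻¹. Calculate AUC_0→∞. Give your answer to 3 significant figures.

AUC = 122 mcg/mL·h

Trapezoidal AUC_0→13.5:
  [0→2]: (0.00+27.82)/2 × 2 = 27.82
  [2→3.5]: (27.82+18.22)/2 × 1.5 = 34.53
  [3.5→7.5]: (18.22+4.15)/2 × 4 = 44.74
  [7.5→13.5]: (4.15+0.42)/2 × 6 = 13.71
  Sum = 120.8 mcg/mL·h
Extrapolated tail: C_last / k_e = 0.42 / 0.383 = 1.097
AUC_0→∞ = 120.8 + 1.097 = 121.897 mcg/mL·h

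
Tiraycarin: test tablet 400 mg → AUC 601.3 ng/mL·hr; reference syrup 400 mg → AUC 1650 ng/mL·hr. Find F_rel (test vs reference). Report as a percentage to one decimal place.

F_rel = (AUC_test/D_test) / (AUC_ref/D_ref)
      = (601.3/400) / (1650/400)
      = 1.50325 / 4.125 = 0.3644 = 36.44%

F_rel = 36.4%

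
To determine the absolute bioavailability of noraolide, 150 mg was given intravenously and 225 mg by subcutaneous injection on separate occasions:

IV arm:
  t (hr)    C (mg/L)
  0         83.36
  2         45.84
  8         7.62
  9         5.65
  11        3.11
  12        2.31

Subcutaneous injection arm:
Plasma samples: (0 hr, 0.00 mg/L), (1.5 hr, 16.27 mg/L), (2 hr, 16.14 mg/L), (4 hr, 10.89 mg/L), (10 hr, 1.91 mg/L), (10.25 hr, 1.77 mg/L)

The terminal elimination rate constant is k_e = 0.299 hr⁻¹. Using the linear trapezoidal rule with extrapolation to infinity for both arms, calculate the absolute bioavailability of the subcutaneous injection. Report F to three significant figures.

F = 0.195

Trapezoidal AUC_0→12 (IV):
  [0→2]: (83.36+45.84)/2 × 2 = 129.2
  [2→8]: (45.84+7.62)/2 × 6 = 160.38
  [8→9]: (7.62+5.65)/2 × 1 = 6.635
  [9→11]: (5.65+3.11)/2 × 2 = 8.76
  [11→12]: (3.11+2.31)/2 × 1 = 2.71
  Sum = 307.685 mg/L·hr
IV tail: 2.31/0.299 = 7.726; AUC_iv,0→∞ = 307.685 + 7.726 = 315.411 mg/L·hr
Trapezoidal AUC_0→10.25 (subcutaneous injection):
  [0→1.5]: (0.00+16.27)/2 × 1.5 = 12.2025
  [1.5→2]: (16.27+16.14)/2 × 0.5 = 8.1025
  [2→4]: (16.14+10.89)/2 × 2 = 27.03
  [4→10]: (10.89+1.91)/2 × 6 = 38.4
  [10→10.25]: (1.91+1.77)/2 × 0.25 = 0.46
  Sum = 86.195 mg/L·hr
subcutaneous injection tail: 1.77/0.299 = 5.920; AUC_ev,0→∞ = 86.195 + 5.920 = 92.115 mg/L·hr
F = (AUC_ev/D_ev)/(AUC_iv/D_iv) = (92.115/225)/(315.411/150) = 0.4094/2.10274 = 0.1947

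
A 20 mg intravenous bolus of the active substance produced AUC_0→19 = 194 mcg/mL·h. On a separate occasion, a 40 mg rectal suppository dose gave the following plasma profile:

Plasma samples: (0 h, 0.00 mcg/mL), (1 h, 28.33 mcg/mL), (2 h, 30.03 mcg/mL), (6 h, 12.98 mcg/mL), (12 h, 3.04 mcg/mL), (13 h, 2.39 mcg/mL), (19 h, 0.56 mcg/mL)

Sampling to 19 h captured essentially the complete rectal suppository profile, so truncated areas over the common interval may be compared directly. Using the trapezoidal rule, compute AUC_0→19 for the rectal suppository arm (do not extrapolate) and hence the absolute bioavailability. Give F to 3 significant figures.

Trapezoidal AUC_0→19 (rectal suppository):
  [0→1]: (0.00+28.33)/2 × 1 = 14.165
  [1→2]: (28.33+30.03)/2 × 1 = 29.18
  [2→6]: (30.03+12.98)/2 × 4 = 86.02
  [6→12]: (12.98+3.04)/2 × 6 = 48.06
  [12→13]: (3.04+2.39)/2 × 1 = 2.715
  [13→19]: (2.39+0.56)/2 × 6 = 8.85
  Sum = 188.99 mcg/mL·h
F = (AUC_ev/D_ev)/(AUC_iv/D_iv) = (188.99/40)/(194/20) = 4.72475/9.7 = 0.4871

F = 0.487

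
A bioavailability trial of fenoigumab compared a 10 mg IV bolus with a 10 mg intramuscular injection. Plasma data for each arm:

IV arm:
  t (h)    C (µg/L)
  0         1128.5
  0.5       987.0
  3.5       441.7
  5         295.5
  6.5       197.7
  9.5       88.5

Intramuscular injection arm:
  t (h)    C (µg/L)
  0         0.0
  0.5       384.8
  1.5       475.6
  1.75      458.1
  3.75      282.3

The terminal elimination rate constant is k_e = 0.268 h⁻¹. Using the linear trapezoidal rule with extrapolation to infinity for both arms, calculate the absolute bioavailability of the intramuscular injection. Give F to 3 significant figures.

F = 0.560

Trapezoidal AUC_0→9.5 (IV):
  [0→0.5]: (1128.5+987.0)/2 × 0.5 = 528.875
  [0.5→3.5]: (987.0+441.7)/2 × 3 = 2143.05
  [3.5→5]: (441.7+295.5)/2 × 1.5 = 552.9
  [5→6.5]: (295.5+197.7)/2 × 1.5 = 369.9
  [6.5→9.5]: (197.7+88.5)/2 × 3 = 429.3
  Sum = 4024.025 µg/L·h
IV tail: 88.5/0.268 = 330.224; AUC_iv,0→∞ = 4024.025 + 330.224 = 4354.249 µg/L·h
Trapezoidal AUC_0→3.75 (intramuscular injection):
  [0→0.5]: (0.0+384.8)/2 × 0.5 = 96.2
  [0.5→1.5]: (384.8+475.6)/2 × 1 = 430.2
  [1.5→1.75]: (475.6+458.1)/2 × 0.25 = 116.7125
  [1.75→3.75]: (458.1+282.3)/2 × 2 = 740.4
  Sum = 1383.5125 µg/L·h
intramuscular injection tail: 282.3/0.268 = 1053.358; AUC_ev,0→∞ = 1383.5125 + 1053.358 = 2436.8705 µg/L·h
F = (AUC_ev/D_ev)/(AUC_iv/D_iv) = (2436.8705/10)/(4354.249/10) = 243.68705/435.4249 = 0.5597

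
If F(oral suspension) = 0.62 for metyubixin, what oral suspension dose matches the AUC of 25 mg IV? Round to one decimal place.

D_oral = 40.3 mg

For equal systemic exposure: F × D_ev = D_iv
D_ev = D_iv / F = 25 / 0.62 = 40.3226 mg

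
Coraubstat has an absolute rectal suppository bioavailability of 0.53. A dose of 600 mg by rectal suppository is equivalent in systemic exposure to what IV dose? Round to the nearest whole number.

Systemic exposure from an extravascular dose = F × D_ev, so the equivalent IV dose is F × D_ev.
D_iv = F × D_ev = 0.53 × 600 = 318 mg

D_iv = 318 mg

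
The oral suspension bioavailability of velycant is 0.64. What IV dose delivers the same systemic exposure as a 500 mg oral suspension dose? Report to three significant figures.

Systemic exposure from an extravascular dose = F × D_ev, so the equivalent IV dose is F × D_ev.
D_iv = F × D_ev = 0.64 × 500 = 320 mg

D_iv = 320 mg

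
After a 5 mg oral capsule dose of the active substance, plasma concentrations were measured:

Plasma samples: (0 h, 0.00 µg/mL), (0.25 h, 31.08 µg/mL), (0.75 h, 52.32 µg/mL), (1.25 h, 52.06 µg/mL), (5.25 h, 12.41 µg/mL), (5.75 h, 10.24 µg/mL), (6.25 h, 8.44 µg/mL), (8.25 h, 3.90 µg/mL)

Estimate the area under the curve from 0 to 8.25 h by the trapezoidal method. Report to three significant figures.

Trapezoidal AUC_0→8.25:
  [0→0.25]: (0.00+31.08)/2 × 0.25 = 3.885
  [0.25→0.75]: (31.08+52.32)/2 × 0.5 = 20.85
  [0.75→1.25]: (52.32+52.06)/2 × 0.5 = 26.095
  [1.25→5.25]: (52.06+12.41)/2 × 4 = 128.94
  [5.25→5.75]: (12.41+10.24)/2 × 0.5 = 5.6625
  [5.75→6.25]: (10.24+8.44)/2 × 0.5 = 4.67
  [6.25→8.25]: (8.44+3.90)/2 × 2 = 12.34
  Sum = 202.4425 µg/mL·h

AUC = 202 µg/mL·h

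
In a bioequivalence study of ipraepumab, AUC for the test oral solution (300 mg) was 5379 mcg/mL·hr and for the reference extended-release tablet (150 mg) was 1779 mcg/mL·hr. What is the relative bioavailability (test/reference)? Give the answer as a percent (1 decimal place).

F_rel = (AUC_test/D_test) / (AUC_ref/D_ref)
      = (5379/300) / (1779/150)
      = 17.93 / 11.86 = 1.5118 = 151.18%

F_rel = 151.2%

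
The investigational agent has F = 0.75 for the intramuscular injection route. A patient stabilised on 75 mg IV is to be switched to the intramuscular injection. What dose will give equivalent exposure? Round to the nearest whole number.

For equal systemic exposure: F × D_ev = D_iv
D_ev = D_iv / F = 75 / 0.75 = 100 mg

D_intramuscular = 100 mg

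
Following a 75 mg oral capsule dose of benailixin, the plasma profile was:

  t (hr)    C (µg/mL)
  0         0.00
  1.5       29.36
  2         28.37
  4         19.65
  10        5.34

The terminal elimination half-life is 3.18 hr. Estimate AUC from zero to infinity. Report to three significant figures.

Trapezoidal AUC_0→10:
  [0→1.5]: (0.00+29.36)/2 × 1.5 = 22.02
  [1.5→2]: (29.36+28.37)/2 × 0.5 = 14.4325
  [2→4]: (28.37+19.65)/2 × 2 = 48.02
  [4→10]: (19.65+5.34)/2 × 6 = 74.97
  Sum = 159.4425 µg/mL·hr
k_e = ln2 / t½ = 0.693147 / 3.18 = 0.2180 hr^-1
Extrapolated tail: C_last / k_e = 5.34 / 0.218 = 24.495
AUC_0→∞ = 159.4425 + 24.495 = 183.9375 µg/mL·hr

AUC = 184 µg/mL·hr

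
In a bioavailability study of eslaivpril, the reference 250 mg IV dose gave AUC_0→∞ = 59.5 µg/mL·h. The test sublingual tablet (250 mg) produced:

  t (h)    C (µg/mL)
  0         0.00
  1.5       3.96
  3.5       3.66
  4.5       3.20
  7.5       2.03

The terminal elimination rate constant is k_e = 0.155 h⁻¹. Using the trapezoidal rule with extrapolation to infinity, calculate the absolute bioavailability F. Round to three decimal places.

Trapezoidal AUC_0→7.5 (sublingual tablet):
  [0→1.5]: (0.00+3.96)/2 × 1.5 = 2.97
  [1.5→3.5]: (3.96+3.66)/2 × 2 = 7.62
  [3.5→4.5]: (3.66+3.20)/2 × 1 = 3.43
  [4.5→7.5]: (3.20+2.03)/2 × 3 = 7.845
  Sum = 21.865 µg/mL·h
Tail: C_last/k_e = 2.03/0.155 = 13.097
AUC_0→∞ (sublingual tablet) = 21.865 + 13.097 = 34.962 µg/mL·h
F = (AUC_ev/D_ev)/(AUC_iv/D_iv) = (34.962/250)/(59.5/250) = 0.139848/0.238 = 0.5876

F = 0.588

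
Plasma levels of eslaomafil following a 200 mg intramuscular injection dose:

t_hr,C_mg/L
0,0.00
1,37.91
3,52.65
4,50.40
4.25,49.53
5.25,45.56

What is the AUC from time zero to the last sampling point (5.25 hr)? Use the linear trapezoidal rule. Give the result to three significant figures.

AUC = 221 mg/L·hr

Trapezoidal AUC_0→5.25:
  [0→1]: (0.00+37.91)/2 × 1 = 18.955
  [1→3]: (37.91+52.65)/2 × 2 = 90.56
  [3→4]: (52.65+50.40)/2 × 1 = 51.525
  [4→4.25]: (50.40+49.53)/2 × 0.25 = 12.49125
  [4.25→5.25]: (49.53+45.56)/2 × 1 = 47.545
  Sum = 221.07625 mg/L·hr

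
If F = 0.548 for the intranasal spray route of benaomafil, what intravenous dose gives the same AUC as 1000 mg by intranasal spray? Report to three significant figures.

Systemic exposure from an extravascular dose = F × D_ev, so the equivalent IV dose is F × D_ev.
D_iv = F × D_ev = 0.548 × 1000 = 548 mg

D_iv = 548 mg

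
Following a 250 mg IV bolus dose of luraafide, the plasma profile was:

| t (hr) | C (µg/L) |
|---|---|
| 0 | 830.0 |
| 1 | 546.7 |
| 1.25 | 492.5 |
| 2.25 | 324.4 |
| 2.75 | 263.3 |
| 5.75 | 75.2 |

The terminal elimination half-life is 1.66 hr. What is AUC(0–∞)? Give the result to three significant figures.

AUC = 2060 µg/L·hr

Trapezoidal AUC_0→5.75:
  [0→1]: (830.0+546.7)/2 × 1 = 688.35
  [1→1.25]: (546.7+492.5)/2 × 0.25 = 129.9
  [1.25→2.25]: (492.5+324.4)/2 × 1 = 408.45
  [2.25→2.75]: (324.4+263.3)/2 × 0.5 = 146.925
  [2.75→5.75]: (263.3+75.2)/2 × 3 = 507.75
  Sum = 1881.375 µg/L·hr
k_e = ln2 / t½ = 0.693147 / 1.66 = 0.4176 hr^-1
Extrapolated tail: C_last / k_e = 75.2 / 0.4176 = 180.077
AUC_0→∞ = 1881.375 + 180.077 = 2061.452 µg/L·hr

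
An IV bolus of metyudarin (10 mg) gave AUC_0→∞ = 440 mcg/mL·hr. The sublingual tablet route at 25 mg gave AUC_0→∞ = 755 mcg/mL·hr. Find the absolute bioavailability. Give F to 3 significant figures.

F = (AUC_ev / D_ev) / (AUC_iv / D_iv)
  = (755/25) / (440/10)
  = 30.2 / 44 = 0.6864

F = 0.686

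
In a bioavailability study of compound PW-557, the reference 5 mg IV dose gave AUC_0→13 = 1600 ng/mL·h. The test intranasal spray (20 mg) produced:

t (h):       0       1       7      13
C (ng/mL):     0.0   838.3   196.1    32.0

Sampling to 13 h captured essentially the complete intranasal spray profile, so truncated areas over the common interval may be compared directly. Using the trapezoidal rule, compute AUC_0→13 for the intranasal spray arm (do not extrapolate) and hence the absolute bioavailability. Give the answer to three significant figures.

Trapezoidal AUC_0→13 (intranasal spray):
  [0→1]: (0.0+838.3)/2 × 1 = 419.15
  [1→7]: (838.3+196.1)/2 × 6 = 3103.2
  [7→13]: (196.1+32.0)/2 × 6 = 684.3
  Sum = 4206.65 ng/mL·h
F = (AUC_ev/D_ev)/(AUC_iv/D_iv) = (4206.65/20)/(1600/5) = 210.3325/320 = 0.6573

F = 0.657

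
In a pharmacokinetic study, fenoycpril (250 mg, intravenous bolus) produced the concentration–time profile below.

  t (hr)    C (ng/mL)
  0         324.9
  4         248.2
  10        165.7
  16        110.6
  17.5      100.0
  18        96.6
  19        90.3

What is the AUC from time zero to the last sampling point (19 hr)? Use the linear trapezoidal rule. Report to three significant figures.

AUC = 3520 ng/mL·hr

Trapezoidal AUC_0→19:
  [0→4]: (324.9+248.2)/2 × 4 = 1146.2
  [4→10]: (248.2+165.7)/2 × 6 = 1241.7
  [10→16]: (165.7+110.6)/2 × 6 = 828.9
  [16→17.5]: (110.6+100.0)/2 × 1.5 = 157.95
  [17.5→18]: (100.0+96.6)/2 × 0.5 = 49.15
  [18→19]: (96.6+90.3)/2 × 1 = 93.45
  Sum = 3517.35 ng/mL·hr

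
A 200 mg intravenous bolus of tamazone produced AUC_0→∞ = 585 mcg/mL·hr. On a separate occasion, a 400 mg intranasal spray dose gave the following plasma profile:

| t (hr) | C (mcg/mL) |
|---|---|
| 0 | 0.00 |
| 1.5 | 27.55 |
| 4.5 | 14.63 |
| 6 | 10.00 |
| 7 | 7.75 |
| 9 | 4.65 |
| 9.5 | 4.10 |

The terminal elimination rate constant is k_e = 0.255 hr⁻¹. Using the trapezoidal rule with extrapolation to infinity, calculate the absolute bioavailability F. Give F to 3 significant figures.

F = 0.121

Trapezoidal AUC_0→9.5 (intranasal spray):
  [0→1.5]: (0.00+27.55)/2 × 1.5 = 20.6625
  [1.5→4.5]: (27.55+14.63)/2 × 3 = 63.27
  [4.5→6]: (14.63+10.00)/2 × 1.5 = 18.4725
  [6→7]: (10.00+7.75)/2 × 1 = 8.875
  [7→9]: (7.75+4.65)/2 × 2 = 12.4
  [9→9.5]: (4.65+4.10)/2 × 0.5 = 2.1875
  Sum = 125.8675 mcg/mL·hr
Tail: C_last/k_e = 4.10/0.255 = 16.078
AUC_0→∞ (intranasal spray) = 125.8675 + 16.078 = 141.9455 mcg/mL·hr
F = (AUC_ev/D_ev)/(AUC_iv/D_iv) = (141.9455/400)/(585/200) = 0.35486375/2.925 = 0.1213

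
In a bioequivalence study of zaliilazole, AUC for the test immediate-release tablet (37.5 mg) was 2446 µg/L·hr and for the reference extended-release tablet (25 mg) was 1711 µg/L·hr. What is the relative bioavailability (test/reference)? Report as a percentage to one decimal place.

F_rel = 95.3%

F_rel = (AUC_test/D_test) / (AUC_ref/D_ref)
      = (2446/37.5) / (1711/25)
      = 65.2267 / 68.44 = 0.9530 = 95.30%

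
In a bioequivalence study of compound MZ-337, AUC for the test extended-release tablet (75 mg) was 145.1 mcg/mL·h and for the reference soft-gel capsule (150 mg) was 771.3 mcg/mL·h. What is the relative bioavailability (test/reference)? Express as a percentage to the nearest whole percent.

F_rel = 38%

F_rel = (AUC_test/D_test) / (AUC_ref/D_ref)
      = (145.1/75) / (771.3/150)
      = 1.93467 / 5.142 = 0.3762 = 37.62%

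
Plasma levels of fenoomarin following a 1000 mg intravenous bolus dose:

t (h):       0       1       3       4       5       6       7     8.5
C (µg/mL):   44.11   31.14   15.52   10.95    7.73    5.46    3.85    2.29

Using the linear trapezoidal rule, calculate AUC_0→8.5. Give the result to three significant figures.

Trapezoidal AUC_0→8.5:
  [0→1]: (44.11+31.14)/2 × 1 = 37.625
  [1→3]: (31.14+15.52)/2 × 2 = 46.66
  [3→4]: (15.52+10.95)/2 × 1 = 13.235
  [4→5]: (10.95+7.73)/2 × 1 = 9.34
  [5→6]: (7.73+5.46)/2 × 1 = 6.595
  [6→7]: (5.46+3.85)/2 × 1 = 4.655
  [7→8.5]: (3.85+2.29)/2 × 1.5 = 4.605
  Sum = 122.715 µg/mL·h

AUC = 123 µg/mL·h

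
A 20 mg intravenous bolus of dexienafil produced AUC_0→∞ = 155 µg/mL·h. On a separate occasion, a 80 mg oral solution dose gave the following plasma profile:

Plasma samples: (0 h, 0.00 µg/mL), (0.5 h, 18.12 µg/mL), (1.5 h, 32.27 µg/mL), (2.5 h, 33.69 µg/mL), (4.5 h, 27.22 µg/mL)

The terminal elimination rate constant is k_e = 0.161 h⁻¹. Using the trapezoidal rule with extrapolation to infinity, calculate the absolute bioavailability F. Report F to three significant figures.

Trapezoidal AUC_0→4.5 (oral solution):
  [0→0.5]: (0.00+18.12)/2 × 0.5 = 4.53
  [0.5→1.5]: (18.12+32.27)/2 × 1 = 25.195
  [1.5→2.5]: (32.27+33.69)/2 × 1 = 32.98
  [2.5→4.5]: (33.69+27.22)/2 × 2 = 60.91
  Sum = 123.615 µg/mL·h
Tail: C_last/k_e = 27.22/0.161 = 169.068
AUC_0→∞ (oral solution) = 123.615 + 169.068 = 292.683 µg/mL·h
F = (AUC_ev/D_ev)/(AUC_iv/D_iv) = (292.683/80)/(155/20) = 3.6585375/7.75 = 0.4721

F = 0.472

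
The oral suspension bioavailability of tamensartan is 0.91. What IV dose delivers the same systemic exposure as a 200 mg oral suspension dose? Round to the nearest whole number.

D_iv = 182 mg

Systemic exposure from an extravascular dose = F × D_ev, so the equivalent IV dose is F × D_ev.
D_iv = F × D_ev = 0.91 × 200 = 182 mg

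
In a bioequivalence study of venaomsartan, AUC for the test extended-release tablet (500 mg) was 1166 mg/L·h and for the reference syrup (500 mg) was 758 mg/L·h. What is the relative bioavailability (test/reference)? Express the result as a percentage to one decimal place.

F_rel = 153.8%

F_rel = (AUC_test/D_test) / (AUC_ref/D_ref)
      = (1166/500) / (758/500)
      = 2.332 / 1.516 = 1.5383 = 153.83%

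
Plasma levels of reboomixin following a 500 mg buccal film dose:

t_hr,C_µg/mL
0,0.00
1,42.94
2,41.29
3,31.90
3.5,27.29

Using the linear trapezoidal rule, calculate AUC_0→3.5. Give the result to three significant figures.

Trapezoidal AUC_0→3.5:
  [0→1]: (0.00+42.94)/2 × 1 = 21.47
  [1→2]: (42.94+41.29)/2 × 1 = 42.115
  [2→3]: (41.29+31.90)/2 × 1 = 36.595
  [3→3.5]: (31.90+27.29)/2 × 0.5 = 14.7975
  Sum = 114.9775 µg/mL·hr

AUC = 115 µg/mL·hr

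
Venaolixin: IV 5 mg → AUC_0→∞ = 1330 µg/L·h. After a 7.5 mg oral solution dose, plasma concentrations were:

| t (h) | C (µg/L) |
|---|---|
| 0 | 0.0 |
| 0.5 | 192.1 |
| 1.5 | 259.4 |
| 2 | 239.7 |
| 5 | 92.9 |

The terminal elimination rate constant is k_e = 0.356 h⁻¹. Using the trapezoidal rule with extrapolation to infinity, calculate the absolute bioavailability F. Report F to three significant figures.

Trapezoidal AUC_0→5 (oral solution):
  [0→0.5]: (0.0+192.1)/2 × 0.5 = 48.025
  [0.5→1.5]: (192.1+259.4)/2 × 1 = 225.75
  [1.5→2]: (259.4+239.7)/2 × 0.5 = 124.775
  [2→5]: (239.7+92.9)/2 × 3 = 498.9
  Sum = 897.45 µg/L·h
Tail: C_last/k_e = 92.9/0.356 = 260.955
AUC_0→∞ (oral solution) = 897.45 + 260.955 = 1158.405 µg/L·h
F = (AUC_ev/D_ev)/(AUC_iv/D_iv) = (1158.405/7.5)/(1330/5) = 154.454/266 = 0.5807

F = 0.581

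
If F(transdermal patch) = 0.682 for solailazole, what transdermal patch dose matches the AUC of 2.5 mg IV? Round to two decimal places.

D_transdermal = 3.67 mg

For equal systemic exposure: F × D_ev = D_iv
D_ev = D_iv / F = 2.5 / 0.682 = 3.66569 mg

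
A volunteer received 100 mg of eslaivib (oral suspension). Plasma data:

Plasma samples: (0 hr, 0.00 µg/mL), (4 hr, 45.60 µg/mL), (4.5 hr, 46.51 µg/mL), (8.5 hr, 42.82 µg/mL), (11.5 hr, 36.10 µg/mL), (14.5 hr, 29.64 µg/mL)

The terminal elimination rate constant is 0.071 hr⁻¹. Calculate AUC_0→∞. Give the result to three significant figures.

Trapezoidal AUC_0→14.5:
  [0→4]: (0.00+45.60)/2 × 4 = 91.2
  [4→4.5]: (45.60+46.51)/2 × 0.5 = 23.0275
  [4.5→8.5]: (46.51+42.82)/2 × 4 = 178.66
  [8.5→11.5]: (42.82+36.10)/2 × 3 = 118.38
  [11.5→14.5]: (36.10+29.64)/2 × 3 = 98.61
  Sum = 509.8775 µg/mL·hr
Extrapolated tail: C_last / k_e = 29.64 / 0.071 = 417.465
AUC_0→∞ = 509.8775 + 417.465 = 927.3425 µg/mL·hr

AUC = 927 µg/mL·hr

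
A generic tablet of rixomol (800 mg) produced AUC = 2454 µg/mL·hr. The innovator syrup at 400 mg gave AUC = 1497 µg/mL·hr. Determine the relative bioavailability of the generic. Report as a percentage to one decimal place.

F_rel = (AUC_test/D_test) / (AUC_ref/D_ref)
      = (2454/800) / (1497/400)
      = 3.0675 / 3.7425 = 0.8196 = 81.96%

F_rel = 82.0%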